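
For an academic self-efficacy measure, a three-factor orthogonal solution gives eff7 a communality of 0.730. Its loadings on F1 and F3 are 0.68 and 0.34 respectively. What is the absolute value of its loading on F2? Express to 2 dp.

0.39

Under orthogonal rotation h² = Σλ², so λ_F2² = h² − (0.5780) = 0.730 − 0.5780 = 0.1520.
|λ| = √0.1520 = 0.3899.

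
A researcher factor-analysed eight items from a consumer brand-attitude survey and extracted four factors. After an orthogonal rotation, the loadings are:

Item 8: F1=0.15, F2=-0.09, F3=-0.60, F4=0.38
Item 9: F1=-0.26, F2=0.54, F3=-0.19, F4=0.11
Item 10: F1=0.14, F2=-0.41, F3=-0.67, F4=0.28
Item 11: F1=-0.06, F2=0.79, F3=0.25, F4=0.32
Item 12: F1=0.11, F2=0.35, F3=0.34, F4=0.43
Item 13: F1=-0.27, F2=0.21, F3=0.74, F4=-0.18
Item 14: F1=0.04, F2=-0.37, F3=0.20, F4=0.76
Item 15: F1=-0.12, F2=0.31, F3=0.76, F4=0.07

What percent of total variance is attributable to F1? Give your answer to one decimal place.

SS loadings for F1 = 0.15² + (-0.26)² + 0.14² + (-0.06)² + 0.11² + (-0.27)² + 0.04² + (-0.12)² = 0.2143
With 8 standardized items, total variance = 8. Proportion = 0.2143/8 = 0.0268 → 2.68%.

2.7%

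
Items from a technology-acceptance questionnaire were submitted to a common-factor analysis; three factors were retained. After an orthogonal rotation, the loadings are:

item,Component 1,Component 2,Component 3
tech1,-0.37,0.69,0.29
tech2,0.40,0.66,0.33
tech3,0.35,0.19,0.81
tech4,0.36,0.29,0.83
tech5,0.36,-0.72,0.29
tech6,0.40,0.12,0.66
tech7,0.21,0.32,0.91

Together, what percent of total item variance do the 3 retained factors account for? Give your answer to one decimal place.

Communalities: 0.6971, 0.7045, 0.8147, 0.9026, 0.7321, 0.6100, 0.9746; Σh² = 5.4356.
Total variance with 7 standardized items is 7, so the solution explains 5.4356/7 = 0.7765 = 77.65%.

77.7%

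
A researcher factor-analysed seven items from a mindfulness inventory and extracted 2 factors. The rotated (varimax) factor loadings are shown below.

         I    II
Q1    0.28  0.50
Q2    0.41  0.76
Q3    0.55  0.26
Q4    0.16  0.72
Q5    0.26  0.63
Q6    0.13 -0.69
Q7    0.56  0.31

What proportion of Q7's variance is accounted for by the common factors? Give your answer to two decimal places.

0.41

h² = 0.56² + 0.31² = 0.3136 + 0.0961 = 0.4097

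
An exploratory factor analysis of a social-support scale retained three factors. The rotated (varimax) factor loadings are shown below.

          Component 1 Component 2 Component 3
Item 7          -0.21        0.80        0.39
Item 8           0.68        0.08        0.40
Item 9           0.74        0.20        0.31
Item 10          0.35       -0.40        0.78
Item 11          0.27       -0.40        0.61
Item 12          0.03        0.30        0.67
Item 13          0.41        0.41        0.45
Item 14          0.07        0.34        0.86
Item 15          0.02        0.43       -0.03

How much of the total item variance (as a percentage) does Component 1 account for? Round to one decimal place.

SS loadings for Component 1 = (-0.21)² + 0.68² + 0.74² + 0.35² + 0.27² + 0.03² + 0.41² + 0.07² + 0.02² = 1.4238
With 9 standardized items, total variance = 9. Proportion = 1.4238/9 = 0.1582 → 15.82%.

15.8%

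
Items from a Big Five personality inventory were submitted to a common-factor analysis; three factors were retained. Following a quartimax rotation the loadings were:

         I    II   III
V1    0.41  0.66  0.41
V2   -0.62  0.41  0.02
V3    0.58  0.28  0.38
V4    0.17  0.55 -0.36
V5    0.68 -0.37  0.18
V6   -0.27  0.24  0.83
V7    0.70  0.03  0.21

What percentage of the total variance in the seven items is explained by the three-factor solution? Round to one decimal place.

61.9%

Communalities: 0.7718, 0.5529, 0.5592, 0.4610, 0.6317, 0.8194, 0.5350; Σh² = 4.3310.
Total variance with 7 standardized items is 7, so the solution explains 4.3310/7 = 0.6187 = 61.87%.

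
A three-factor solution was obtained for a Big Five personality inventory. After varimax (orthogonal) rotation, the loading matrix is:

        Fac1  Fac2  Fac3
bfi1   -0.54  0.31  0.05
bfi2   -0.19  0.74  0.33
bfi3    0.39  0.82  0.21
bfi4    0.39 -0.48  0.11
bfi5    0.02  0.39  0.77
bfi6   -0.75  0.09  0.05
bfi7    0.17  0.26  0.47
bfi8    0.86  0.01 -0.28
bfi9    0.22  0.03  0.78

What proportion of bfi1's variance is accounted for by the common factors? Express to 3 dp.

h² = (-0.54)² + 0.31² + 0.05² = 0.2916 + 0.0961 + 0.0025 = 0.3902

0.390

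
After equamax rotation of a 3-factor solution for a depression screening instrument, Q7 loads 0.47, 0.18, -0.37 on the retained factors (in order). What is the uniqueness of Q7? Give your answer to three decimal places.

0.610

h² = 0.47² + 0.18² + (-0.37)² = 0.2209 + 0.0324 + 0.1369 = 0.3902
Uniqueness u² = 1 − h² = 1 − 0.3902 = 0.6098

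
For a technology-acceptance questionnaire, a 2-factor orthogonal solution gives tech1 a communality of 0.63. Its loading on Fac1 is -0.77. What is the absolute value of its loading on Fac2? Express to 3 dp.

Under orthogonal rotation h² = Σλ², so λ_Fac2² = h² − (0.5929) = 0.63 − 0.5929 = 0.0371.
|λ| = √0.0371 = 0.1926.

0.193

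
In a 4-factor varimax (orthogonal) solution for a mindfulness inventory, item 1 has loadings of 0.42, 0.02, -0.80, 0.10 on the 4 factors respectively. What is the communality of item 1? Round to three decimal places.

0.827

h² = 0.42² + 0.02² + (-0.80)² + 0.10² = 0.1764 + 0.0004 + 0.6400 + 0.0100 = 0.8268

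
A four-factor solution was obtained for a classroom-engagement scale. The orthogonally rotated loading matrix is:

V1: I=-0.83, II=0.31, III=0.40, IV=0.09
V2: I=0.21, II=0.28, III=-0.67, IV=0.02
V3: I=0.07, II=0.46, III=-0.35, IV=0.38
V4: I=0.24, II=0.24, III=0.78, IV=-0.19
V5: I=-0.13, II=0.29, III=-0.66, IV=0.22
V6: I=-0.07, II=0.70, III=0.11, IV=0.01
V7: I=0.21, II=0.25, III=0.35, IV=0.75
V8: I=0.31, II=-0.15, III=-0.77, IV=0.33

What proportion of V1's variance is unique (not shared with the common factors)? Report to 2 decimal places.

0.05

h² = (-0.83)² + 0.31² + 0.40² + 0.09² = 0.6889 + 0.0961 + 0.1600 + 0.0081 = 0.9531
Uniqueness u² = 1 − h² = 1 − 0.9531 = 0.0469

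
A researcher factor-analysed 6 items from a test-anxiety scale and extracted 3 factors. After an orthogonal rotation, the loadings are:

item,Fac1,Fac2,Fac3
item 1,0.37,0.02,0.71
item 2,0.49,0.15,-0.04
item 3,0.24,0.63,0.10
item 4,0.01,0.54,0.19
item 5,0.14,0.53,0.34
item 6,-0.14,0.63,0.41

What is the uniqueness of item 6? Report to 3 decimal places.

0.415

h² = (-0.14)² + 0.63² + 0.41² = 0.0196 + 0.3969 + 0.1681 = 0.5846
Uniqueness u² = 1 − h² = 1 − 0.5846 = 0.4154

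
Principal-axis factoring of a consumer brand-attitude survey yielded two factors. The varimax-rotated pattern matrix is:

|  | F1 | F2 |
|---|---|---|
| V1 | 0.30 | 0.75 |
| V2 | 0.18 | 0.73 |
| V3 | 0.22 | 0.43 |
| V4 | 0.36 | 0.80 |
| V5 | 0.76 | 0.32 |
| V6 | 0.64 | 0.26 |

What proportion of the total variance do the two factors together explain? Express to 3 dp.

SS loadings by factor: 1.2876, 2.0903; total = 3.3779.
Total variance with 6 standardized items is 6, so the solution explains 3.3779/6 = 0.5630.

0.563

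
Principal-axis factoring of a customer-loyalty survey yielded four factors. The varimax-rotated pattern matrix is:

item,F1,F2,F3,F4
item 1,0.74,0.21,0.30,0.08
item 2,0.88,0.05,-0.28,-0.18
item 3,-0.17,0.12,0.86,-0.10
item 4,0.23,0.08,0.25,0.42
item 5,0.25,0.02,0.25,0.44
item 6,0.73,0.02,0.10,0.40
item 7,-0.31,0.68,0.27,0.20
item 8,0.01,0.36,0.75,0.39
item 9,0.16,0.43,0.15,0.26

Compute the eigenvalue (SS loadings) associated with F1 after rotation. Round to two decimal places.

SS loadings for F1 = 0.74² + 0.88² + (-0.17)² + 0.23² + 0.25² + 0.73² + (-0.31)² + 0.01² + 0.16² = 0.5476 + 0.7744 + 0.0289 + 0.0529 + 0.0625 + 0.5329 + 0.0961 + 0.0001 + 0.0256 = 2.1210

2.12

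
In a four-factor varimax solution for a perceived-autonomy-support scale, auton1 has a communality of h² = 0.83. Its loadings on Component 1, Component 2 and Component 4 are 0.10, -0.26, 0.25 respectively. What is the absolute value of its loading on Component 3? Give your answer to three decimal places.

Under orthogonal rotation h² = Σλ², so λ_Component 3² = h² − (0.1401) = 0.83 − 0.1401 = 0.6899.
|λ| = √0.6899 = 0.8306.

0.831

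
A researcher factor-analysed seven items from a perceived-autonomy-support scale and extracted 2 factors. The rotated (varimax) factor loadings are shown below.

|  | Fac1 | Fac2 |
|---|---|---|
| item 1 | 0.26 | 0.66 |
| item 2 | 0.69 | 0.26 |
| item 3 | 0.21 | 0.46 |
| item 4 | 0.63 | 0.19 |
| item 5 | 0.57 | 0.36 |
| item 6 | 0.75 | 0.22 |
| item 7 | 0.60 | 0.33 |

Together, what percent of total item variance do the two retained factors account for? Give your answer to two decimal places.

SS loadings by factor: 2.2321, 1.0378; total = 3.2699.
Total variance with 7 standardized items is 7, so the solution explains 3.2699/7 = 0.4671 = 46.71%.

46.71%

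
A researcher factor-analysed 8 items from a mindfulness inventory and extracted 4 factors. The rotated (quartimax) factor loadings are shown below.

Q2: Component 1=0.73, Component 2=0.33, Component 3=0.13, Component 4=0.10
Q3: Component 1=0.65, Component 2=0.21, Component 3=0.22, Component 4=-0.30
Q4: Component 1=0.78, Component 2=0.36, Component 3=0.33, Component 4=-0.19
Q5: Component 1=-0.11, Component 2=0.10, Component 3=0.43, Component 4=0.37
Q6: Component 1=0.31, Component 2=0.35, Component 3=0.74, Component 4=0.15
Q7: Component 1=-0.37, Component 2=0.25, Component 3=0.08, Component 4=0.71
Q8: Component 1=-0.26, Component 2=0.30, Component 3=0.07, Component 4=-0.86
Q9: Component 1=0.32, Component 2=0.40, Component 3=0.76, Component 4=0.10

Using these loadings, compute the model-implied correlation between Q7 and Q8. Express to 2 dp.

r̂ = Σ λ_i·λ_j across factors = (-0.37)(-0.26) + (0.25)(0.30) + (0.08)(0.07) + (0.71)(-0.86)
  = +0.0962 +0.0750 +0.0056 -0.6106 = -0.4338

-0.43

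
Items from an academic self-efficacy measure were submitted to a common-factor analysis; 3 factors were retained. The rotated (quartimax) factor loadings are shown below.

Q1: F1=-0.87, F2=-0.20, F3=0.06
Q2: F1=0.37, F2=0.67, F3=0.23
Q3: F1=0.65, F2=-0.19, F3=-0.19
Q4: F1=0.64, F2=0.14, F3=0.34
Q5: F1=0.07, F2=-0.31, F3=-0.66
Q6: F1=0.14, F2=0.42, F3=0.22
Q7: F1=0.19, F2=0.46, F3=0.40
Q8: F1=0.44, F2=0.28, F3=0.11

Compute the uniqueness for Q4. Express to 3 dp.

0.455

h² = 0.64² + 0.14² + 0.34² = 0.4096 + 0.0196 + 0.1156 = 0.5448
Uniqueness u² = 1 − h² = 1 − 0.5448 = 0.4552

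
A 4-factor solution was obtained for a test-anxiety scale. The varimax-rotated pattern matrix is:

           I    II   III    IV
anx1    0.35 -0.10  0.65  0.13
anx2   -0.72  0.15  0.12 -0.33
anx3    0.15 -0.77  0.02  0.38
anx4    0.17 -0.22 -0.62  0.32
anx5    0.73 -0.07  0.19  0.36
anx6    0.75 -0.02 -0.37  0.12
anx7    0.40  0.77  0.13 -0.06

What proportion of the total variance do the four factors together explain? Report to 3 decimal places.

SS loadings by factor: 1.9477, 1.2720, 1.0116, 0.5202; total = 4.7515.
Total variance with 7 standardized items is 7, so the solution explains 4.7515/7 = 0.6788.

0.679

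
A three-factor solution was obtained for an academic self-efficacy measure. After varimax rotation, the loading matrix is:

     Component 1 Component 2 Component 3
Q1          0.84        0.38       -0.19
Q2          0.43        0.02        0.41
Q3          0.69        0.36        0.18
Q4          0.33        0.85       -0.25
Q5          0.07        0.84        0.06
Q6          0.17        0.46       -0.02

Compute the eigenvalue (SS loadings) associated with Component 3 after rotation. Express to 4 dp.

0.3031

SS loadings for Component 3 = (-0.19)² + 0.41² + 0.18² + (-0.25)² + 0.06² + (-0.02)² = 0.0361 + 0.1681 + 0.0324 + 0.0625 + 0.0036 + 0.0004 = 0.3031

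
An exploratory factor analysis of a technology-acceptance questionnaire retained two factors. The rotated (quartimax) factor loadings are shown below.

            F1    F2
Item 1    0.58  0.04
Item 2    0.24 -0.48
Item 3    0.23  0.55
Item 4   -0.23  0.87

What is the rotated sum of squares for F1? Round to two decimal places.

0.50

SS loadings for F1 = 0.58² + 0.24² + 0.23² + (-0.23)² = 0.3364 + 0.0576 + 0.0529 + 0.0529 = 0.4998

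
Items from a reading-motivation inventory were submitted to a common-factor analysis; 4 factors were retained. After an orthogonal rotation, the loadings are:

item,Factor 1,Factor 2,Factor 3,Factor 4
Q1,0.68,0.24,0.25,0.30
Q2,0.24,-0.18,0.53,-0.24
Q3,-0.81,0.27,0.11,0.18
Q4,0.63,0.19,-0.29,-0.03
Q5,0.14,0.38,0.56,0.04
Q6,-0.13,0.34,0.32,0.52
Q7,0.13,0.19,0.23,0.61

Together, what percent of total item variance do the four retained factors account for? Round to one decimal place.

Communalities: 0.6725, 0.4285, 0.7735, 0.5180, 0.4792, 0.5053, 0.4780; Σh² = 3.8550.
Total variance with 7 standardized items is 7, so the solution explains 3.8550/7 = 0.5507 = 55.07%.

55.1%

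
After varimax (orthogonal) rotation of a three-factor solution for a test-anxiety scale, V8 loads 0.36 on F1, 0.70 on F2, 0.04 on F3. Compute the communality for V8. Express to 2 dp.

h² = 0.36² + 0.70² + 0.04² = 0.1296 + 0.4900 + 0.0016 = 0.6212

0.62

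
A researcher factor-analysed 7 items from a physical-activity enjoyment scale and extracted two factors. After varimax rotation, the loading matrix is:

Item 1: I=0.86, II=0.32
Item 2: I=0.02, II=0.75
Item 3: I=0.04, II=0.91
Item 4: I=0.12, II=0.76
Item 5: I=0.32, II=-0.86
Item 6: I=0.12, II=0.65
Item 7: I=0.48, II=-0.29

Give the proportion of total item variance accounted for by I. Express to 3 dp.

SS loadings for I = 0.86² + 0.02² + 0.04² + 0.12² + 0.32² + 0.12² + 0.48² = 1.1032
Proportion of variance = 1.1032 / 7 = 0.1576.

0.158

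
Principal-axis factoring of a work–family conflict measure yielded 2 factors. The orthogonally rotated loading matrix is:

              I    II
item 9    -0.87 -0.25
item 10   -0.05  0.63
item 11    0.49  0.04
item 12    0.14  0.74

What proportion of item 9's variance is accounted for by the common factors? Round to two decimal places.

h² = (-0.87)² + (-0.25)² = 0.7569 + 0.0625 = 0.8194

0.82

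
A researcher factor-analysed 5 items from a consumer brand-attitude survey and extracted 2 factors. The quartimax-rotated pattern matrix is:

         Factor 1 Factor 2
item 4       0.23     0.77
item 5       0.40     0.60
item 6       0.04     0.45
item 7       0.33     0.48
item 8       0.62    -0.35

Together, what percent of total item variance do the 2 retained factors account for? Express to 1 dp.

SS loadings by factor: 0.7078, 1.5083; total = 2.2161.
Total variance with 5 standardized items is 5, so the solution explains 2.2161/5 = 0.4432 = 44.32%.

44.3%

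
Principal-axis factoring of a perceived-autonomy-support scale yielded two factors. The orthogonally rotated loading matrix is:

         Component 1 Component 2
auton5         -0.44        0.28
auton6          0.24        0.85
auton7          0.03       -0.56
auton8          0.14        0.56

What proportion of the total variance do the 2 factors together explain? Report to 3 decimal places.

SS loadings by factor: 0.2717, 1.4281; total = 1.6998.
Total variance with 4 standardized items is 4, so the solution explains 1.6998/4 = 0.4249.

0.425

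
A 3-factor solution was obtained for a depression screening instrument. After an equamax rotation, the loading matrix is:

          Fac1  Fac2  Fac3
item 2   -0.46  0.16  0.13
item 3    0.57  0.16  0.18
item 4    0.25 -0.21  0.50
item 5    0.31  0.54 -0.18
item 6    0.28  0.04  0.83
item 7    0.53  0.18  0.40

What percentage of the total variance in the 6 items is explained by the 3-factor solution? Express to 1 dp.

44.3%

SS loadings by factor: 1.0544, 0.4209, 1.1806; total = 2.6559.
Total variance with 6 standardized items is 6, so the solution explains 2.6559/6 = 0.4426 = 44.26%.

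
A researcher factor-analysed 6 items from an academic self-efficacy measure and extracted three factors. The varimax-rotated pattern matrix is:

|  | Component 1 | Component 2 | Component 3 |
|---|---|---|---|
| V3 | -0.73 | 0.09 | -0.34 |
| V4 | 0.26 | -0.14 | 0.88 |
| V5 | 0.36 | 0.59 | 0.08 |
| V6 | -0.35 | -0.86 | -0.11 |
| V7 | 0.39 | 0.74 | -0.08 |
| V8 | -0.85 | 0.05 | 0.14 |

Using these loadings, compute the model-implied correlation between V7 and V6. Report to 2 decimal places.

-0.76

r̂ = Σ λ_i·λ_j across factors = (0.39)(-0.35) + (0.74)(-0.86) + (-0.08)(-0.11)
  = -0.1365 -0.6364 +0.0088 = -0.7641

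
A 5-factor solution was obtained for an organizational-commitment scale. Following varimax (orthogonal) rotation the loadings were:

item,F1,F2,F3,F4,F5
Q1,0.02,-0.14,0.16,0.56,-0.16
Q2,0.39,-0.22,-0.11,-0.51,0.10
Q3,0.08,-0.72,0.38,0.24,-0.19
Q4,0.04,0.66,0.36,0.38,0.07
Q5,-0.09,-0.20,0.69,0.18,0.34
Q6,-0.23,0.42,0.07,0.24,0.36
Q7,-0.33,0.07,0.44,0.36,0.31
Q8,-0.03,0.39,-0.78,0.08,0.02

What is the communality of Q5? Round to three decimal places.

0.672

h² = (-0.09)² + (-0.20)² + 0.69² + 0.18² + 0.34² = 0.0081 + 0.0400 + 0.4761 + 0.0324 + 0.1156 = 0.6722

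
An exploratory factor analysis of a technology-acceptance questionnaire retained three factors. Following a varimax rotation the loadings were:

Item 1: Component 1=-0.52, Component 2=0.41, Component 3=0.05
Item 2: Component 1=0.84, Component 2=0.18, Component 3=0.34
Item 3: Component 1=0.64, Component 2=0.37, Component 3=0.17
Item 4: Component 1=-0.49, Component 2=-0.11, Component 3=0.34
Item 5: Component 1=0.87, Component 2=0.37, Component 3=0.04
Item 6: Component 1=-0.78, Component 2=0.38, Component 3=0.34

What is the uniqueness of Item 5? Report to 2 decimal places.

h² = 0.87² + 0.37² + 0.04² = 0.7569 + 0.1369 + 0.0016 = 0.8954
Uniqueness u² = 1 − h² = 1 − 0.8954 = 0.1046

0.10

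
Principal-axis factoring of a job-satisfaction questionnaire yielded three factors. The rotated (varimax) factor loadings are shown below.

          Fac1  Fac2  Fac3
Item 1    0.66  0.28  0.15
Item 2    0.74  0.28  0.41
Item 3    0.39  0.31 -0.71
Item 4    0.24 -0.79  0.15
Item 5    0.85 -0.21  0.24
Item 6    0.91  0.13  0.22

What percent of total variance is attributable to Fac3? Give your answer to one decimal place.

SS loadings for Fac3 = 0.15² + 0.41² + (-0.71)² + 0.15² + 0.24² + 0.22² = 0.8232
With 6 standardized items, total variance = 6. Proportion = 0.8232/6 = 0.1372 → 13.72%.

13.7%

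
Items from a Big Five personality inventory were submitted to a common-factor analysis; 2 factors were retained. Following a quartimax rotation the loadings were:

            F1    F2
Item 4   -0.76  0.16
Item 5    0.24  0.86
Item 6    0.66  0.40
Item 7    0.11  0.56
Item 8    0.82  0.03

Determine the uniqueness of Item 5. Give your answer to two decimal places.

h² = 0.24² + 0.86² = 0.0576 + 0.7396 = 0.7972
Uniqueness u² = 1 − h² = 1 − 0.7972 = 0.2028

0.20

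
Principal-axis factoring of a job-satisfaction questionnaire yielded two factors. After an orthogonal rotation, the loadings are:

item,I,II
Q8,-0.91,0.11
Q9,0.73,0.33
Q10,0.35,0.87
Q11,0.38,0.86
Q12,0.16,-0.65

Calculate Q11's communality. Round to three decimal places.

h² = 0.38² + 0.86² = 0.1444 + 0.7396 = 0.8840

0.884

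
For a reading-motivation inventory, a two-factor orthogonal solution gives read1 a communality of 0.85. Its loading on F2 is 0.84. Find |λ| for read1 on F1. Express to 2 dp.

0.38

Under orthogonal rotation h² = Σλ², so λ_F1² = h² − (0.7056) = 0.85 − 0.7056 = 0.1444.
|λ| = √0.1444 = 0.3800.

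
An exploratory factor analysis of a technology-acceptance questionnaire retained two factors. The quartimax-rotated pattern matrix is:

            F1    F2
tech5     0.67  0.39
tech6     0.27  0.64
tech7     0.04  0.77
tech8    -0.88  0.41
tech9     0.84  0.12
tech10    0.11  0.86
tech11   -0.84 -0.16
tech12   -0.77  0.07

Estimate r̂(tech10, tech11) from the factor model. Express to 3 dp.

-0.230

r̂ = Σ λ_i·λ_j across factors = (0.11)(-0.84) + (0.86)(-0.16)
  = -0.0924 -0.1376 = -0.2300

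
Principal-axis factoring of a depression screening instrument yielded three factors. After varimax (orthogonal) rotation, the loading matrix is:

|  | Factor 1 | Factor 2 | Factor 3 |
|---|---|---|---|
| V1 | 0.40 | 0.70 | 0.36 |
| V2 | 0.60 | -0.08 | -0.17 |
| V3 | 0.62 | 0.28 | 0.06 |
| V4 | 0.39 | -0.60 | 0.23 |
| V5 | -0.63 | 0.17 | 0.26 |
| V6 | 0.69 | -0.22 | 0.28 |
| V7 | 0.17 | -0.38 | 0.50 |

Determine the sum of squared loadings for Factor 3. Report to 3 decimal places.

0.611

SS loadings for Factor 3 = 0.36² + (-0.17)² + 0.06² + 0.23² + 0.26² + 0.28² + 0.50² = 0.1296 + 0.0289 + 0.0036 + 0.0529 + 0.0676 + 0.0784 + 0.2500 = 0.6110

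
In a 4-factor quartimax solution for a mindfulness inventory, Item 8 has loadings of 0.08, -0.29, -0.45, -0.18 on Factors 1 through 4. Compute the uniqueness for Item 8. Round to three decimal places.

h² = 0.08² + (-0.29)² + (-0.45)² + (-0.18)² = 0.0064 + 0.0841 + 0.2025 + 0.0324 = 0.3254
Uniqueness u² = 1 − h² = 1 − 0.3254 = 0.6746

0.675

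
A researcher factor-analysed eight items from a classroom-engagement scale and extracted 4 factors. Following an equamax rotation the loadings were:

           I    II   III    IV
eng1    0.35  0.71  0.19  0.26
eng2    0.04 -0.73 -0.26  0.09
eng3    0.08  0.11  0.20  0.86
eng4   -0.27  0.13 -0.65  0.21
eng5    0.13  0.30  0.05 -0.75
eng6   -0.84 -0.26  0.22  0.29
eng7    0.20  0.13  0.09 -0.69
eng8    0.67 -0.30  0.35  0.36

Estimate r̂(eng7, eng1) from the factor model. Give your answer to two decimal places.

r̂ = Σ λ_i·λ_j across factors = (0.20)(0.35) + (0.13)(0.71) + (0.09)(0.19) + (-0.69)(0.26)
  = +0.0700 +0.0923 +0.0171 -0.1794 = -0.0000

-0.00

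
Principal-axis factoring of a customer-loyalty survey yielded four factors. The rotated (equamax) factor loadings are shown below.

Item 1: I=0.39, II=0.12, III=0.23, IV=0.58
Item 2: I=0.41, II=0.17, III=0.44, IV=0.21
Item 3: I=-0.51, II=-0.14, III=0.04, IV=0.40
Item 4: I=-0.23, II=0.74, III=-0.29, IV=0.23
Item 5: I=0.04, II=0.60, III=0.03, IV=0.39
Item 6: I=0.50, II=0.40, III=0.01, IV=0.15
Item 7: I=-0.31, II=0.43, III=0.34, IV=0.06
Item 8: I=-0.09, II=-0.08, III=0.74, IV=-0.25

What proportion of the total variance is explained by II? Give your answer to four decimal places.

SS loadings for II = 0.12² + 0.17² + (-0.14)² + 0.74² + 0.60² + 0.40² + 0.43² + (-0.08)² = 1.3218
Proportion of variance = 1.3218 / 8 = 0.1652.

0.1652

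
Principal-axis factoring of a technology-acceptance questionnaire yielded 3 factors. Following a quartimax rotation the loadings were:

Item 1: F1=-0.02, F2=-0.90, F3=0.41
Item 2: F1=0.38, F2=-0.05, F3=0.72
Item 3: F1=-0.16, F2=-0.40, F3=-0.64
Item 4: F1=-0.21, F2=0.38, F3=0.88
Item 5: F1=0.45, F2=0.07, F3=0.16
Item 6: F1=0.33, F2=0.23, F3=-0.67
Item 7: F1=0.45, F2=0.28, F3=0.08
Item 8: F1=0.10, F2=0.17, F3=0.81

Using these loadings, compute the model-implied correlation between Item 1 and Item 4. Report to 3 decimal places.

0.023

r̂ = Σ λ_i·λ_j across factors = (-0.02)(-0.21) + (-0.90)(0.38) + (0.41)(0.88)
  = +0.0042 -0.3420 +0.3608 = 0.0230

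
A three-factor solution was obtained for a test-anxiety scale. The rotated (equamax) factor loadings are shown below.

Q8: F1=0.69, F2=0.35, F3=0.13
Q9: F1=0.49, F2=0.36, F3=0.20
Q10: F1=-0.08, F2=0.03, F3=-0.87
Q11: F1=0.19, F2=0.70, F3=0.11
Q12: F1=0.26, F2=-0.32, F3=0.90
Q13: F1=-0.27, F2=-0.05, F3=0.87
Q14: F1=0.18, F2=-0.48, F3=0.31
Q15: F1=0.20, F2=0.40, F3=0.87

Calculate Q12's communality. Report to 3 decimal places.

0.980

h² = 0.26² + (-0.32)² + 0.90² = 0.0676 + 0.1024 + 0.8100 = 0.9800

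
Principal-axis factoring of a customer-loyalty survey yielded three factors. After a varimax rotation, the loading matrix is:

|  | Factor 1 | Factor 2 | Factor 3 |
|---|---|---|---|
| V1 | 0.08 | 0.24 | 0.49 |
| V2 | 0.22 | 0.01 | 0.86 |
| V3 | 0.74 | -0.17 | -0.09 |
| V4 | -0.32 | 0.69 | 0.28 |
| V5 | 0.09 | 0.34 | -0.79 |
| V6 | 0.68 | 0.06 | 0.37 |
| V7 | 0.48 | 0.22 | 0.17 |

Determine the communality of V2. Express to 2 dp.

0.79

h² = 0.22² + 0.01² + 0.86² = 0.0484 + 0.0001 + 0.7396 = 0.7881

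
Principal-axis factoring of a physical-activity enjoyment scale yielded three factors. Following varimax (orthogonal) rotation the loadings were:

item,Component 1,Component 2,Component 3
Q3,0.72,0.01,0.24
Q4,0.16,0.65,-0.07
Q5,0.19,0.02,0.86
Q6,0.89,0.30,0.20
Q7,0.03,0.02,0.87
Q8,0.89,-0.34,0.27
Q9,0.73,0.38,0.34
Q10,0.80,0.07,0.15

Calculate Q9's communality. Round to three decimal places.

0.793

h² = 0.73² + 0.38² + 0.34² = 0.5329 + 0.1444 + 0.1156 = 0.7929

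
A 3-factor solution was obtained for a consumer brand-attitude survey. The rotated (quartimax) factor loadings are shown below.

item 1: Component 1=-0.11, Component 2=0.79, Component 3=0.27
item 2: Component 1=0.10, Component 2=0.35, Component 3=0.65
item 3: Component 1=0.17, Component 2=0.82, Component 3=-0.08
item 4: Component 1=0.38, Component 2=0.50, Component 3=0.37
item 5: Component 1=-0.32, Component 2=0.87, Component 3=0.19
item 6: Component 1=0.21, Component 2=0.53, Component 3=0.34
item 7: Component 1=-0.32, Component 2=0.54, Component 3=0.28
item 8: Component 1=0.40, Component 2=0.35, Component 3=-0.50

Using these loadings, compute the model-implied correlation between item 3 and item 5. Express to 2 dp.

0.64

r̂ = Σ λ_i·λ_j across factors = (0.17)(-0.32) + (0.82)(0.87) + (-0.08)(0.19)
  = -0.0544 +0.7134 -0.0152 = 0.6438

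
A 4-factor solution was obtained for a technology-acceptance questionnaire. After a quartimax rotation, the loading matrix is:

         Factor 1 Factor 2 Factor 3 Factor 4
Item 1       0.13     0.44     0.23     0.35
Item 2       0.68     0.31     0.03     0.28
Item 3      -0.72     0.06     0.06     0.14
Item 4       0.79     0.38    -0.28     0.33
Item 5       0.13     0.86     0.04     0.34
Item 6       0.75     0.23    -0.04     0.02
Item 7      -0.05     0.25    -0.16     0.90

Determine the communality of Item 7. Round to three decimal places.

h² = (-0.05)² + 0.25² + (-0.16)² + 0.90² = 0.0025 + 0.0625 + 0.0256 + 0.8100 = 0.9006

0.901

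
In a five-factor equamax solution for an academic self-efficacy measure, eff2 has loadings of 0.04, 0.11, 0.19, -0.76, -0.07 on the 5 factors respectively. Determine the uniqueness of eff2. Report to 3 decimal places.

h² = 0.04² + 0.11² + 0.19² + (-0.76)² + (-0.07)² = 0.0016 + 0.0121 + 0.0361 + 0.5776 + 0.0049 = 0.6323
Uniqueness u² = 1 − h² = 1 − 0.6323 = 0.3677

0.368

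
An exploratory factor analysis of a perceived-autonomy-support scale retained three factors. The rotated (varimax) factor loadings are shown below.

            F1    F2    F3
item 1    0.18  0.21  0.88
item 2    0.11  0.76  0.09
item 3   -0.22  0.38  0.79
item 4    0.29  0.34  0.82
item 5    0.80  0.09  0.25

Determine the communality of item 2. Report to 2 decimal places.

h² = 0.11² + 0.76² + 0.09² = 0.0121 + 0.5776 + 0.0081 = 0.5978

0.60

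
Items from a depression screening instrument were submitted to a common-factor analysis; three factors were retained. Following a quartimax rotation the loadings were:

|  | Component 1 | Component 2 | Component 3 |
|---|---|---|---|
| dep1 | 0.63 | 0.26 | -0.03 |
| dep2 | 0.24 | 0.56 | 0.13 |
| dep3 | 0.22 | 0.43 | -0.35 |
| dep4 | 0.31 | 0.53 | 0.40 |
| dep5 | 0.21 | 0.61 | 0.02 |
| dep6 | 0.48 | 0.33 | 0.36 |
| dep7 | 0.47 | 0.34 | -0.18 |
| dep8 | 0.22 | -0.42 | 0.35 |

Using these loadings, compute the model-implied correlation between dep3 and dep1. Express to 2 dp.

r̂ = Σ λ_i·λ_j across factors = (0.22)(0.63) + (0.43)(0.26) + (-0.35)(-0.03)
  = +0.1386 +0.1118 +0.0105 = 0.2609

0.26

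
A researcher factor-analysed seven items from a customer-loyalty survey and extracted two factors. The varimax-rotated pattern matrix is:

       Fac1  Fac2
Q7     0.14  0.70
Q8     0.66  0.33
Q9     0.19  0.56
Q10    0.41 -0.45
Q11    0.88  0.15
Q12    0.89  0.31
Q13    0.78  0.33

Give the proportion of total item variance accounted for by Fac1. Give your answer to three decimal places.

SS loadings for Fac1 = 0.14² + 0.66² + 0.19² + 0.41² + 0.88² + 0.89² + 0.78² = 2.8343
Proportion of variance = 2.8343 / 7 = 0.4049.

0.405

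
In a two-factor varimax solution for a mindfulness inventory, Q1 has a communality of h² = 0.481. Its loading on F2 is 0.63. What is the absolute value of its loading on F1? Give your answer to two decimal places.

0.29

Under orthogonal rotation h² = Σλ², so λ_F1² = h² − (0.3969) = 0.481 − 0.3969 = 0.0841.
|λ| = √0.0841 = 0.2900.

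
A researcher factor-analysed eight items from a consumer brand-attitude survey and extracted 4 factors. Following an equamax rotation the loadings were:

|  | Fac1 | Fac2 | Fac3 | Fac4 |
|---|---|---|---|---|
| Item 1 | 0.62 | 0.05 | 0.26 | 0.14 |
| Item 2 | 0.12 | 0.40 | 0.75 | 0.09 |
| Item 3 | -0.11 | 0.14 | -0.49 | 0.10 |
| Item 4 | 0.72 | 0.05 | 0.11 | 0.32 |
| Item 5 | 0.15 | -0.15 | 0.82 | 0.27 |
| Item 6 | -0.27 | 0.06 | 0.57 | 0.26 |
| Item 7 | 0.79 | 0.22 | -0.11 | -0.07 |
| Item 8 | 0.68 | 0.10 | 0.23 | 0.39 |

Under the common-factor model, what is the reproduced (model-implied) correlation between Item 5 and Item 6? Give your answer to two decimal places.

0.49

r̂ = Σ λ_i·λ_j across factors = (0.15)(-0.27) + (-0.15)(0.06) + (0.82)(0.57) + (0.27)(0.26)
  = -0.0405 -0.0090 +0.4674 +0.0702 = 0.4881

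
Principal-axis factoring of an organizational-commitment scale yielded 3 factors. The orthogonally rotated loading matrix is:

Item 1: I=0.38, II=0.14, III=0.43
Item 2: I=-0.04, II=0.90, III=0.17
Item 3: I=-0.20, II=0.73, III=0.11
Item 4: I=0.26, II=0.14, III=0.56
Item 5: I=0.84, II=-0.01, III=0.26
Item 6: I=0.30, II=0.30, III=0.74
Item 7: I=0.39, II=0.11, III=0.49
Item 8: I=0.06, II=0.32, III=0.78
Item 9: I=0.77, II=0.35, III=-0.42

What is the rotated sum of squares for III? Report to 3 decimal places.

SS loadings for III = 0.43² + 0.17² + 0.11² + 0.56² + 0.26² + 0.74² + 0.49² + 0.78² + (-0.42)² = 0.1849 + 0.0289 + 0.0121 + 0.3136 + 0.0676 + 0.5476 + 0.2401 + 0.6084 + 0.1764 = 2.1796

2.180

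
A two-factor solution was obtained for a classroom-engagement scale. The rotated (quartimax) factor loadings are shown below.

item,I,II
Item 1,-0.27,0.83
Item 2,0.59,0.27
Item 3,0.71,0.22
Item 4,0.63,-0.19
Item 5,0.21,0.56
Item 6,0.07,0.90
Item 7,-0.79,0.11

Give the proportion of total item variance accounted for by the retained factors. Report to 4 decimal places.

Communalities: 0.7618, 0.4210, 0.5525, 0.4330, 0.3577, 0.8149, 0.6362; Σh² = 3.9771.
Total variance with 7 standardized items is 7, so the solution explains 3.9771/7 = 0.5682.

0.5682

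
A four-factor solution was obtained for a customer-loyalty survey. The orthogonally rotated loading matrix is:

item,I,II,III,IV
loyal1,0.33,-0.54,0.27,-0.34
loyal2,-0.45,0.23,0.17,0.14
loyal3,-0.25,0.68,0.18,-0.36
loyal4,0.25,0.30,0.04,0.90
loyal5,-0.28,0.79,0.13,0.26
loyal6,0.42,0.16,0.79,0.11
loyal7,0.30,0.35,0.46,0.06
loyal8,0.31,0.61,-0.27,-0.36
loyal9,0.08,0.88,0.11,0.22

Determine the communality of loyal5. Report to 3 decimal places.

0.787

h² = (-0.28)² + 0.79² + 0.13² + 0.26² = 0.0784 + 0.6241 + 0.0169 + 0.0676 = 0.7870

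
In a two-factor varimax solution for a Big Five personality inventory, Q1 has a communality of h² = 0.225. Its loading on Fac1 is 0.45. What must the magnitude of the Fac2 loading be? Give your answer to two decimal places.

Under orthogonal rotation h² = Σλ², so λ_Fac2² = h² − (0.2025) = 0.225 − 0.2025 = 0.0225.
|λ| = √0.0225 = 0.1500.

0.15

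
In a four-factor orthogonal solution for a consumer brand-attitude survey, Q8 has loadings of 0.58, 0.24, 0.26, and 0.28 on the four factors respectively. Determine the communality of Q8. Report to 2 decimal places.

h² = 0.58² + 0.24² + 0.26² + 0.28² = 0.3364 + 0.0576 + 0.0676 + 0.0784 = 0.5400

0.54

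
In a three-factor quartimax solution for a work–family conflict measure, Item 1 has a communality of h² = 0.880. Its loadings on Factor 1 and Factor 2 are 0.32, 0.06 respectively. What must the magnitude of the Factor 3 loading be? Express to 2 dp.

0.88

Under orthogonal rotation h² = Σλ², so λ_Factor 3² = h² − (0.1060) = 0.880 − 0.1060 = 0.7740.
|λ| = √0.7740 = 0.8798.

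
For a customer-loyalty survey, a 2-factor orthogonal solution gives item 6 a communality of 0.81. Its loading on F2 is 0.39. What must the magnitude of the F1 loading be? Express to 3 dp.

Under orthogonal rotation h² = Σλ², so λ_F1² = h² − (0.1521) = 0.81 − 0.1521 = 0.6579.
|λ| = √0.6579 = 0.8111.

0.811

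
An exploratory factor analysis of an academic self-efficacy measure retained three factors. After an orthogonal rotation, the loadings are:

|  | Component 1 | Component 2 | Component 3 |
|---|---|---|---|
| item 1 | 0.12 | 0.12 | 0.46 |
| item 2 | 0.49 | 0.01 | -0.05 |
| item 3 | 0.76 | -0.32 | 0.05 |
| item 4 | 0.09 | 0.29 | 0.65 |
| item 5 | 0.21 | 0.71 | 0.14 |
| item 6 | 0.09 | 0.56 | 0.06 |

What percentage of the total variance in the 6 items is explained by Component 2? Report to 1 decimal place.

17.0%

SS loadings for Component 2 = 0.12² + 0.01² + (-0.32)² + 0.29² + 0.71² + 0.56² = 1.0187
With 6 standardized items, total variance = 6. Proportion = 1.0187/6 = 0.1698 → 16.98%.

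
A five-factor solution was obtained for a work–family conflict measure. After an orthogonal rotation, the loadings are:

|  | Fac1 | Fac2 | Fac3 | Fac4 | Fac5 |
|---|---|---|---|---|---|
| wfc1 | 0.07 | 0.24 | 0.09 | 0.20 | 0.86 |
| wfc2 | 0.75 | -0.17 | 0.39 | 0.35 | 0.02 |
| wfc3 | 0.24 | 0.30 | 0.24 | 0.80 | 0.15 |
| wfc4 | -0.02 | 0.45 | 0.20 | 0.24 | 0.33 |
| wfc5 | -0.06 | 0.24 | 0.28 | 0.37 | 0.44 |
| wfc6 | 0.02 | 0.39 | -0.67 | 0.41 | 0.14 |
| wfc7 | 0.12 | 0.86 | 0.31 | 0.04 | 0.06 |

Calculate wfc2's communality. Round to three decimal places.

h² = 0.75² + (-0.17)² + 0.39² + 0.35² + 0.02² = 0.5625 + 0.0289 + 0.1521 + 0.1225 + 0.0004 = 0.8664

0.866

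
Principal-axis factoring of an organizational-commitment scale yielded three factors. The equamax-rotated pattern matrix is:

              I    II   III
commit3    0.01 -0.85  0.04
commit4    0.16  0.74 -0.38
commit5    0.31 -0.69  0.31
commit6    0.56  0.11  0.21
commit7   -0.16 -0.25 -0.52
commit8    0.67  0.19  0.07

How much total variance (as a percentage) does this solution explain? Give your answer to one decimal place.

55.5%

SS loadings by factor: 0.9099, 1.8569, 0.5615; total = 3.3283.
Total variance with 6 standardized items is 6, so the solution explains 3.3283/6 = 0.5547 = 55.47%.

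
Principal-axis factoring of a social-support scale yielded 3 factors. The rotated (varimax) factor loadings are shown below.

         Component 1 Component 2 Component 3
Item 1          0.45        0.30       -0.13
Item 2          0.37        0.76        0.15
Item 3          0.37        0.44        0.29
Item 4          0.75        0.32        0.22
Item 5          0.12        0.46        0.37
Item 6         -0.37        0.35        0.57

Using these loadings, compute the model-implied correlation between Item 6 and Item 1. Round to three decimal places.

-0.136

r̂ = Σ λ_i·λ_j across factors = (-0.37)(0.45) + (0.35)(0.30) + (0.57)(-0.13)
  = -0.1665 +0.1050 -0.0741 = -0.1356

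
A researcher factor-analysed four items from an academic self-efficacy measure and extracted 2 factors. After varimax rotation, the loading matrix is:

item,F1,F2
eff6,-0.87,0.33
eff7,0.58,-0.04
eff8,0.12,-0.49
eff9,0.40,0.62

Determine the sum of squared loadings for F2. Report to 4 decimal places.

SS loadings for F2 = 0.33² + (-0.04)² + (-0.49)² + 0.62² = 0.1089 + 0.0016 + 0.2401 + 0.3844 = 0.7350

0.7350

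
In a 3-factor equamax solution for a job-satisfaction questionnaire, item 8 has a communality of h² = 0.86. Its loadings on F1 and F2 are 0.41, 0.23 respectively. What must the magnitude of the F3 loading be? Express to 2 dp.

0.80

Under orthogonal rotation h² = Σλ², so λ_F3² = h² − (0.2210) = 0.86 − 0.2210 = 0.6390.
|λ| = √0.6390 = 0.7994.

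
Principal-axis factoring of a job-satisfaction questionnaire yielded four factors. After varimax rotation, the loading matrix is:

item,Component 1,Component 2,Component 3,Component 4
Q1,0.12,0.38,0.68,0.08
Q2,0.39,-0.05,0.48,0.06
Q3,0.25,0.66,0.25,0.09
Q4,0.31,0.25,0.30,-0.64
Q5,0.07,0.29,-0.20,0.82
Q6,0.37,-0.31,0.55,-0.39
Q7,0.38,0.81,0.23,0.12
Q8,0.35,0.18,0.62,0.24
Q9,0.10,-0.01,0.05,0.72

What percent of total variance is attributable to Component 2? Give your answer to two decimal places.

SS loadings for Component 2 = 0.38² + (-0.05)² + 0.66² + 0.25² + 0.29² + (-0.31)² + 0.81² + 0.18² + (-0.01)² = 1.5138
With 9 standardized items, total variance = 9. Proportion = 1.5138/9 = 0.1682 → 16.82%.

16.82%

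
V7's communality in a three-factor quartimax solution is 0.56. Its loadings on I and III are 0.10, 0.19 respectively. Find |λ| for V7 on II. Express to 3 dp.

Under orthogonal rotation h² = Σλ², so λ_II² = h² − (0.0461) = 0.56 − 0.0461 = 0.5139.
|λ| = √0.5139 = 0.7169.

0.717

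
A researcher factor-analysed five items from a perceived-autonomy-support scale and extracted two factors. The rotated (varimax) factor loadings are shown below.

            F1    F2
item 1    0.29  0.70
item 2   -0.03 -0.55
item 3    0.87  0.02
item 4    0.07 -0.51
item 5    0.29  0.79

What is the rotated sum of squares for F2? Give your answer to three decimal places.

1.677

SS loadings for F2 = 0.70² + (-0.55)² + 0.02² + (-0.51)² + 0.79² = 0.4900 + 0.3025 + 0.0004 + 0.2601 + 0.6241 = 1.6771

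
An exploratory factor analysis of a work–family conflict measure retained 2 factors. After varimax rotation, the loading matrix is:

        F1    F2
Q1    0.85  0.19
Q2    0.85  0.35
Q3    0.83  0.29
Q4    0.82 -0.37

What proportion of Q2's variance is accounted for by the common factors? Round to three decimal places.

0.845

h² = 0.85² + 0.35² = 0.7225 + 0.1225 = 0.8450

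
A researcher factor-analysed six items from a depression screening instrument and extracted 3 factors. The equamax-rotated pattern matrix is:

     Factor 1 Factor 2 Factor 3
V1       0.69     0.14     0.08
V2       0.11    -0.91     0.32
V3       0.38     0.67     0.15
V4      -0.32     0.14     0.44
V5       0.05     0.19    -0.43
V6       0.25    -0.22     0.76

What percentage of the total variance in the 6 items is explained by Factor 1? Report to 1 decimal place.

13.3%

SS loadings for Factor 1 = 0.69² + 0.11² + 0.38² + (-0.32)² + 0.05² + 0.25² = 0.8000
With 6 standardized items, total variance = 6. Proportion = 0.8000/6 = 0.1333 → 13.33%.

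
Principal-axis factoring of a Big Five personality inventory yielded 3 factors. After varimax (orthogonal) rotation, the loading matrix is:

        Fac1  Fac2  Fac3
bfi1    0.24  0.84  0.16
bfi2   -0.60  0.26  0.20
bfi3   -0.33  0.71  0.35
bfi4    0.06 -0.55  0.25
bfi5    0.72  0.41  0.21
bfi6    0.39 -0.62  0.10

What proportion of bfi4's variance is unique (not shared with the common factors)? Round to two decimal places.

0.63

h² = 0.06² + (-0.55)² + 0.25² = 0.0036 + 0.3025 + 0.0625 = 0.3686
Uniqueness u² = 1 − h² = 1 − 0.3686 = 0.6314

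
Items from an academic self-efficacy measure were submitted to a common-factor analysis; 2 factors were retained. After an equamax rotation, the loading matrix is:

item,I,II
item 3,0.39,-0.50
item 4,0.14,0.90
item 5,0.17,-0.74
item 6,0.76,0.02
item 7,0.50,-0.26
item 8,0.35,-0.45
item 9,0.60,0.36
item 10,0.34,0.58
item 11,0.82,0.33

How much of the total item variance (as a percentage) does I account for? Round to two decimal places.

SS loadings for I = 0.39² + 0.14² + 0.17² + 0.76² + 0.50² + 0.35² + 0.60² + 0.34² + 0.82² = 2.2987
With 9 standardized items, total variance = 9. Proportion = 2.2987/9 = 0.2554 → 25.54%.

25.54%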